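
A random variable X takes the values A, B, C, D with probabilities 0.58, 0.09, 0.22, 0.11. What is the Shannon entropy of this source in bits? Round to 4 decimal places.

1.5993 bits

H = −Σ pᵢ log₂ pᵢ.
−0.58·log₂(0.58) = 0.4558
−0.09·log₂(0.09) = 0.3127
−0.22·log₂(0.22) = 0.4806
−0.11·log₂(0.11) = 0.3503
Sum ≈ 1.5993 → 1.5993 bits.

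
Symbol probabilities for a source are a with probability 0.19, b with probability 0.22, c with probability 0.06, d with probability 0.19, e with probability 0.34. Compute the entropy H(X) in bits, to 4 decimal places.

2.1637 bits

H = −Σ pᵢ log₂ pᵢ.
−0.19·log₂(0.19) = 0.4552
−0.22·log₂(0.22) = 0.4806
−0.06·log₂(0.06) = 0.2435
−0.19·log₂(0.19) = 0.4552
−0.34·log₂(0.34) = 0.5292
Sum ≈ 2.1637 → 2.1637 bits.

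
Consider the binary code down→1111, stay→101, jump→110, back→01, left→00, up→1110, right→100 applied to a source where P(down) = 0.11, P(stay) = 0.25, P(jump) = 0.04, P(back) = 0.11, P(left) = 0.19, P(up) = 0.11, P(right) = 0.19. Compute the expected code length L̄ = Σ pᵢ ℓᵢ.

2.92 bits/symbol

L̄ = Σ pᵢ·ℓᵢ = 0.11·4 + 0.25·3 + 0.04·3 + 0.11·2 + 0.19·2 + 0.11·4 + 0.19·3 = 2.92 bits/symbol.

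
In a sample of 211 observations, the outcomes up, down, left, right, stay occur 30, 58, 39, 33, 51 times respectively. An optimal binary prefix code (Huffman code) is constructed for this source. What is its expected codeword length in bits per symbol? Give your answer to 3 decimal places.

2.299 bits/symbol

Probabilities are the counts divided by 211.
Repeatedly combine the two least-probable nodes; the expected code length is the sum of the merged weights.
merge 30/211 + 33/211 → 63/211
merge 39/211 + 51/211 → 90/211
merge 58/211 + 63/211 → 121/211
merge 90/211 + 121/211 → 1
L = 63/211 + 90/211 + 121/211 + 1 = 485/211 ≈ 2.299 bits/symbol.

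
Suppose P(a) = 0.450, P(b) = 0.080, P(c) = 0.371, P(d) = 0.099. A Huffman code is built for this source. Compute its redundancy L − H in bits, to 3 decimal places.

0.058 bits

Entropy H = −Σ p log₂ p ≈ 1.6709 bits.
Huffman merges: 2/25+99/1000→179/1000; 179/1000+371/1000→11/20; 9/20+11/20→1. L = 1729/1000 ≈ 1.7290.
L − H = 1.7290 − 1.6709 = 0.058 bits.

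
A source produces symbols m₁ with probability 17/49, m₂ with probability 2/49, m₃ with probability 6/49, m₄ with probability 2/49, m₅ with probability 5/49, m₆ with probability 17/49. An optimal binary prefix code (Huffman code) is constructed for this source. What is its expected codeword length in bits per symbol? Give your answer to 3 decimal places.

2.224 bits/symbol

Repeatedly combine the two least-probable nodes; the expected code length is the sum of the merged weights.
merge 2/49 + 2/49 → 4/49
merge 4/49 + 5/49 → 9/49
merge 6/49 + 9/49 → 15/49
merge 15/49 + 17/49 → 32/49
merge 17/49 + 32/49 → 1
L = 4/49 + 9/49 + 15/49 + 32/49 + 1 = 109/49 ≈ 2.224 bits/symbol.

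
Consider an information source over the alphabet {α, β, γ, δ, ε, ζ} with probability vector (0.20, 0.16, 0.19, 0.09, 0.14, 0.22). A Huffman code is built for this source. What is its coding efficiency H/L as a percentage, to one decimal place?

Entropy H = −Σ p log₂ p ≈ 2.5330 bits.
Huffman merges: 9/100+7/50→23/100; 4/25+19/100→7/20; 1/5+11/50→21/50; 23/100+7/20→29/50; 21/50+29/50→1. L = 129/50 ≈ 2.5800.
Efficiency = H/L = 2.5330/2.5800 = 98.2%.

98.2%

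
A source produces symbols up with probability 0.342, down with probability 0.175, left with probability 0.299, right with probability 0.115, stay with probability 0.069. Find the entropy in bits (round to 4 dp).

2.1152 bits

H = −Σ pᵢ log₂ pᵢ.
−0.342·log₂(0.342) = 0.5294
−0.175·log₂(0.175) = 0.4401
−0.299·log₂(0.299) = 0.5208
−0.115·log₂(0.115) = 0.3588
−0.069·log₂(0.069) = 0.2662
Sum ≈ 2.1152 → 2.1152 bits.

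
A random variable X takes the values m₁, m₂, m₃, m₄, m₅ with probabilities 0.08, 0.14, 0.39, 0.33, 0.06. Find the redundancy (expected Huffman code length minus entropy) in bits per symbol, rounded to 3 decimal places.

Entropy H = −Σ p log₂ p ≈ 1.9898 bits.
Huffman merges: 3/50+2/25→7/50; 7/50+7/50→7/25; 7/25+33/100→61/100; 39/100+61/100→1. L = 203/100 ≈ 2.0300.
L − H = 2.0300 − 1.9898 = 0.040 bits.

0.040 bits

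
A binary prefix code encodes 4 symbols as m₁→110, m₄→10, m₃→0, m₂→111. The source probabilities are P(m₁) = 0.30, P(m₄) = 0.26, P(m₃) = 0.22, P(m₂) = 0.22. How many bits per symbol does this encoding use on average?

2.3 bits/symbol

L̄ = Σ pᵢ·ℓᵢ = 0.30·3 + 0.26·2 + 0.22·1 + 0.22·3 = 2.3 bits/symbol.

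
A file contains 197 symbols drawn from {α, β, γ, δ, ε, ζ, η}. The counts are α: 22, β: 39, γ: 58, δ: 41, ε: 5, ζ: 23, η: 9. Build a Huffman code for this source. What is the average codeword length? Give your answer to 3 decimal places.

2.553 bits/symbol

Probabilities are the counts divided by 197.
Repeatedly combine the two least-probable nodes; the expected code length is the sum of the merged weights.
merge 5/197 + 9/197 → 14/197
merge 14/197 + 22/197 → 36/197
merge 23/197 + 36/197 → 59/197
merge 39/197 + 41/197 → 80/197
merge 58/197 + 59/197 → 117/197
merge 80/197 + 117/197 → 1
L = 14/197 + 36/197 + 59/197 + 80/197 + 117/197 + 1 = 503/197 ≈ 2.553 bits/symbol.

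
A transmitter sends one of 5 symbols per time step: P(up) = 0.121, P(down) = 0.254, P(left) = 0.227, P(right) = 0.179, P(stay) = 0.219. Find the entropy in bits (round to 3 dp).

2.281 bits

H = −Σ pᵢ log₂ pᵢ.
−0.121·log₂(0.121) = 0.3687
−0.254·log₂(0.254) = 0.5022
−0.227·log₂(0.227) = 0.4856
−0.179·log₂(0.179) = 0.4443
−0.219·log₂(0.219) = 0.4798
Sum ≈ 2.2806 → 2.281 bits.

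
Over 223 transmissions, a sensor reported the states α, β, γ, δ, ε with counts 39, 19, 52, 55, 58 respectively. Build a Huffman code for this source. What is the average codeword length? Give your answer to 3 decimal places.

Probabilities are the counts divided by 223.
Repeatedly combine the two least-probable nodes; the expected code length is the sum of the merged weights.
merge 19/223 + 39/223 → 58/223
merge 52/223 + 55/223 → 107/223
merge 58/223 + 58/223 → 116/223
merge 107/223 + 116/223 → 1
L = 58/223 + 107/223 + 116/223 + 1 = 504/223 ≈ 2.260 bits/symbol.

2.260 bits/symbol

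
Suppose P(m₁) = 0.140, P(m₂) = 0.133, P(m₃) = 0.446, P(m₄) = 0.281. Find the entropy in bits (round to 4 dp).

1.8184 bits

H = −Σ pᵢ log₂ pᵢ.
−0.140·log₂(0.140) = 0.3971
−0.133·log₂(0.133) = 0.3871
−0.446·log₂(0.446) = 0.5195
−0.281·log₂(0.281) = 0.5146
Sum ≈ 1.8184 → 1.8184 bits.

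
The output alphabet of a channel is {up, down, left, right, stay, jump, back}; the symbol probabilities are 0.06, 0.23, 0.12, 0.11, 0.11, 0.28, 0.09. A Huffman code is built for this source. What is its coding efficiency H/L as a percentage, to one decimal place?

Entropy H = −Σ p log₂ p ≈ 2.6257 bits.
Huffman merges: 3/50+9/100→3/20; 11/100+11/100→11/50; 3/25+3/20→27/100; 11/50+23/100→9/20; 27/100+7/25→11/20; 9/20+11/20→1. L = 66/25 ≈ 2.6400.
Efficiency = H/L = 2.6257/2.6400 = 99.5%.

99.5%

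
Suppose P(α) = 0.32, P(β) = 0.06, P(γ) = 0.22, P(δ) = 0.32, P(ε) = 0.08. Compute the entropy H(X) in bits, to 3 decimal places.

2.068 bits

H = −Σ pᵢ log₂ pᵢ.
−0.32·log₂(0.32) = 0.5260
−0.06·log₂(0.06) = 0.2435
−0.22·log₂(0.22) = 0.4806
−0.32·log₂(0.32) = 0.5260
−0.08·log₂(0.08) = 0.2915
Sum ≈ 2.0677 → 2.068 bits.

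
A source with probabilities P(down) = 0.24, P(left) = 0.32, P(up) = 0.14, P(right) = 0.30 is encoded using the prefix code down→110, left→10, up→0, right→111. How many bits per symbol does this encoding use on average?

2.4 bits/symbol

L̄ = Σ pᵢ·ℓᵢ = 0.24·3 + 0.32·2 + 0.14·1 + 0.30·3 = 2.4 bits/symbol.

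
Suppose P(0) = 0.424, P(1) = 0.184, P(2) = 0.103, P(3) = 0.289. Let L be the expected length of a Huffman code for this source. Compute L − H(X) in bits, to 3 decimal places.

0.033 bits

Entropy H = −Σ p log₂ p ≈ 1.8295 bits.
Huffman merges: 103/1000+23/125→287/1000; 287/1000+289/1000→72/125; 53/125+72/125→1. L = 1863/1000 ≈ 1.8630.
L − H = 1.8630 − 1.8295 = 0.033 bits.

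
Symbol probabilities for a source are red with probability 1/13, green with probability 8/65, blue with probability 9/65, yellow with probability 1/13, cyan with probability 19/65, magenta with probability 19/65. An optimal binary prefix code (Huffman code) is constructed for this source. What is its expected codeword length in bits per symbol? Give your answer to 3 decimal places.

2.415 bits/symbol

Repeatedly combine the two least-probable nodes; the expected code length is the sum of the merged weights.
merge 1/13 + 1/13 → 2/13
merge 8/65 + 9/65 → 17/65
merge 2/13 + 17/65 → 27/65
merge 19/65 + 19/65 → 38/65
merge 27/65 + 38/65 → 1
L = 2/13 + 17/65 + 27/65 + 38/65 + 1 = 157/65 ≈ 2.415 bits/symbol.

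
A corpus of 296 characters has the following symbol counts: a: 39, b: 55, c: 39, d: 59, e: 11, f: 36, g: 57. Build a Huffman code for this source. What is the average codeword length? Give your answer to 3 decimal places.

2.767 bits/symbol

Probabilities are the counts divided by 296.
Repeatedly combine the two least-probable nodes; the expected code length is the sum of the merged weights.
merge 11/296 + 9/74 → 47/296
merge 39/296 + 39/296 → 39/148
merge 47/296 + 55/296 → 51/148
merge 57/296 + 59/296 → 29/74
merge 39/148 + 51/148 → 45/74
merge 29/74 + 45/74 → 1
L = 47/296 + 39/148 + 51/148 + 29/74 + 45/74 + 1 = 819/296 ≈ 2.767 bits/symbol.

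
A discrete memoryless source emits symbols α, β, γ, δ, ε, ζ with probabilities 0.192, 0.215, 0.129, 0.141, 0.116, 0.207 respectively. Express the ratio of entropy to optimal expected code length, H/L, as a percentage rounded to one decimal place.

Entropy H = −Σ p log₂ p ≈ 2.5444 bits.
Huffman merges: 29/250+129/1000→49/200; 141/1000+24/125→333/1000; 207/1000+43/200→211/500; 49/200+333/1000→289/500; 211/500+289/500→1. L = 1289/500 ≈ 2.5780.
Efficiency = H/L = 2.5444/2.5780 = 98.7%.

98.7%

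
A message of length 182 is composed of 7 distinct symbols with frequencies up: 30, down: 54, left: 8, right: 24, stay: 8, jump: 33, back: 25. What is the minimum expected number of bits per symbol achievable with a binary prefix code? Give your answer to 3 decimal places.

Probabilities are the counts divided by 182.
Repeatedly combine the two least-probable nodes; the expected code length is the sum of the merged weights.
merge 4/91 + 4/91 → 8/91
merge 8/91 + 12/91 → 20/91
merge 25/182 + 15/91 → 55/182
merge 33/182 + 20/91 → 73/182
merge 27/91 + 55/182 → 109/182
merge 73/182 + 109/182 → 1
L = 8/91 + 20/91 + 55/182 + 73/182 + 109/182 + 1 = 475/182 ≈ 2.610 bits/symbol.

2.610 bits/symbol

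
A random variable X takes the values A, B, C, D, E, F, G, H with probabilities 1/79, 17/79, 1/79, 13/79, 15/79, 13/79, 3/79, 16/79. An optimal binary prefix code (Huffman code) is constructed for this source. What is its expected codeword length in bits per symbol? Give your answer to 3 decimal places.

Repeatedly combine the two least-probable nodes; the expected code length is the sum of the merged weights.
merge 1/79 + 1/79 → 2/79
merge 2/79 + 3/79 → 5/79
merge 5/79 + 13/79 → 18/79
merge 13/79 + 15/79 → 28/79
merge 16/79 + 17/79 → 33/79
merge 18/79 + 28/79 → 46/79
merge 33/79 + 46/79 → 1
L = 2/79 + 5/79 + 18/79 + 28/79 + 33/79 + 46/79 + 1 = 211/79 ≈ 2.671 bits/symbol.

2.671 bits/symbol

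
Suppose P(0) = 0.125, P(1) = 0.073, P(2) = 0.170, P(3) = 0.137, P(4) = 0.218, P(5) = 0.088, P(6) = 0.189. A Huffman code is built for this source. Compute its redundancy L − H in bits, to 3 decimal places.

Entropy H = −Σ p log₂ p ≈ 2.7200 bits.
Huffman merges: 73/1000+11/125→161/1000; 1/8+137/1000→131/500; 161/1000+17/100→331/1000; 189/1000+109/500→407/1000; 131/500+331/1000→593/1000; 407/1000+593/1000→1. L = 1377/500 ≈ 2.7540.
L − H = 2.7540 − 2.7200 = 0.034 bits.

0.034 bits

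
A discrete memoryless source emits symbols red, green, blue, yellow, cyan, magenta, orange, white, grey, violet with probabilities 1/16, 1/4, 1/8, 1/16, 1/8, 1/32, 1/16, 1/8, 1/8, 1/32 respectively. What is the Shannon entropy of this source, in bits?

3.0625 bits

Each probability is a power of 1/2, so log₂(1/p) is an integer.
H = Σ p·log₂(1/p) = 1/16·4 + 1/4·2 + 1/8·3 + 1/16·4 + 1/8·3 + 1/32·5 + 1/16·4 + 1/8·3 + 1/8·3 + 1/32·5 = 3.0625 bits.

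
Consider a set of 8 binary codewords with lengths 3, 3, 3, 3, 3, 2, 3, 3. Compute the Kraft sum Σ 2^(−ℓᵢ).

1.125

With common denominator 2^3 = 8: Σ 2^(−ℓᵢ) = 1/8 + 1/8 + 1/8 + 1/8 + 1/8 + 2/8 + 1/8 + 1/8 = 9/8 = 1.125.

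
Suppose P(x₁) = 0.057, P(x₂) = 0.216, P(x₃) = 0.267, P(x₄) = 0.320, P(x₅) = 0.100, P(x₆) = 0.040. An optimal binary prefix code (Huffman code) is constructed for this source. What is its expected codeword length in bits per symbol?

Repeatedly combine the two least-probable nodes; the expected code length is the sum of the merged weights.
merge 1/25 + 57/1000 → 97/1000
merge 97/1000 + 1/10 → 197/1000
merge 197/1000 + 27/125 → 413/1000
merge 267/1000 + 8/25 → 587/1000
merge 413/1000 + 587/1000 → 1
L = 97/1000 + 197/1000 + 413/1000 + 587/1000 + 1 = 1147/500 = 2.294 bits/symbol.

2.294 bits/symbol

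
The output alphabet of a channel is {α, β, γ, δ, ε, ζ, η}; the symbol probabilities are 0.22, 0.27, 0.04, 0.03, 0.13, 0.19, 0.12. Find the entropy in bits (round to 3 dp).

H = −Σ pᵢ log₂ pᵢ.
−0.22·log₂(0.22) = 0.4806
−0.27·log₂(0.27) = 0.5100
−0.04·log₂(0.04) = 0.1858
−0.03·log₂(0.03) = 0.1518
−0.13·log₂(0.13) = 0.3826
−0.19·log₂(0.19) = 0.4552
−0.12·log₂(0.12) = 0.3671
Sum ≈ 2.5331 → 2.533 bits.

2.533 bits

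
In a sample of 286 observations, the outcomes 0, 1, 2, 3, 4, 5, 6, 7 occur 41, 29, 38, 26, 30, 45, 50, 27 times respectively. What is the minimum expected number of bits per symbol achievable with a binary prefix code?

Probabilities are the counts divided by 286.
Repeatedly combine the two least-probable nodes; the expected code length is the sum of the merged weights.
merge 1/11 + 27/286 → 53/286
merge 29/286 + 15/143 → 59/286
merge 19/143 + 41/286 → 79/286
merge 45/286 + 25/143 → 95/286
merge 53/286 + 59/286 → 56/143
merge 79/286 + 95/286 → 87/143
merge 56/143 + 87/143 → 1
L = 53/286 + 59/286 + 79/286 + 95/286 + 56/143 + 87/143 + 1 = 3 bits/symbol.

3 bits/symbol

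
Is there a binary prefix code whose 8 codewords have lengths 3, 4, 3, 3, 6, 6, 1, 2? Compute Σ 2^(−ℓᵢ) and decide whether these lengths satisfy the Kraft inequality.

With common denominator 2^6 = 64: Σ 2^(−ℓᵢ) = 8/64 + 4/64 + 8/64 + 8/64 + 1/64 + 1/64 + 32/64 + 16/64 = 78/64 = 1.21875.
Kraft's inequality requires Σ ≤ 1; here Σ = 1.21875 > 1, so no such prefix code exists.

1.21875; no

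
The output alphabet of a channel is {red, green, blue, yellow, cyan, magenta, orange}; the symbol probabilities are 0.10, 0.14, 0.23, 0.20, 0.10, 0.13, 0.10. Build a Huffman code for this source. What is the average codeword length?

Repeatedly combine the two least-probable nodes; the expected code length is the sum of the merged weights.
merge 1/10 + 1/10 → 1/5
merge 1/10 + 13/100 → 23/100
merge 7/50 + 1/5 → 17/50
merge 1/5 + 23/100 → 43/100
merge 23/100 + 17/50 → 57/100
merge 43/100 + 57/100 → 1
L = 1/5 + 23/100 + 17/50 + 43/100 + 57/100 + 1 = 277/100 = 2.77 bits/symbol.

2.77 bits/symbol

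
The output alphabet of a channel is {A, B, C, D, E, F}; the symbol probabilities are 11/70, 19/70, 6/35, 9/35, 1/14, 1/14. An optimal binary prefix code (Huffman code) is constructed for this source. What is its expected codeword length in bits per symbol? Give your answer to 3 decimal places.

2.443 bits/symbol

Repeatedly combine the two least-probable nodes; the expected code length is the sum of the merged weights.
merge 1/14 + 1/14 → 1/7
merge 1/7 + 11/70 → 3/10
merge 6/35 + 9/35 → 3/7
merge 19/70 + 3/10 → 4/7
merge 3/7 + 4/7 → 1
L = 1/7 + 3/10 + 3/7 + 4/7 + 1 = 171/70 ≈ 2.443 bits/symbol.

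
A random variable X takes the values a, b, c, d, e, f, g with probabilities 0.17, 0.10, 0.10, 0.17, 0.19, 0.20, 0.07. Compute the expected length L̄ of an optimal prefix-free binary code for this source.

2.78 bits/symbol

Repeatedly combine the two least-probable nodes; the expected code length is the sum of the merged weights.
merge 7/100 + 1/10 → 17/100
merge 1/10 + 17/100 → 27/100
merge 17/100 + 17/100 → 17/50
merge 19/100 + 1/5 → 39/100
merge 27/100 + 17/50 → 61/100
merge 39/100 + 61/100 → 1
L = 17/100 + 27/100 + 17/50 + 39/100 + 61/100 + 1 = 139/50 = 2.78 bits/symbol.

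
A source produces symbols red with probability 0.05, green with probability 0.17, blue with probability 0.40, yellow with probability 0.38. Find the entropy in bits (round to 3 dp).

H = −Σ pᵢ log₂ pᵢ.
−0.05·log₂(0.05) = 0.2161
−0.17·log₂(0.17) = 0.4346
−0.40·log₂(0.40) = 0.5288
−0.38·log₂(0.38) = 0.5305
Sum ≈ 1.7099 → 1.710 bits.

1.710 bits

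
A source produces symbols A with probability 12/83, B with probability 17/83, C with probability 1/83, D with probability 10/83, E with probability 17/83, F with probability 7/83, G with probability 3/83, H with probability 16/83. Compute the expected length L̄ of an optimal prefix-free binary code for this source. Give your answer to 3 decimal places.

Repeatedly combine the two least-probable nodes; the expected code length is the sum of the merged weights.
merge 1/83 + 3/83 → 4/83
merge 4/83 + 7/83 → 11/83
merge 10/83 + 11/83 → 21/83
merge 12/83 + 16/83 → 28/83
merge 17/83 + 17/83 → 34/83
merge 21/83 + 28/83 → 49/83
merge 34/83 + 49/83 → 1
L = 4/83 + 11/83 + 21/83 + 28/83 + 34/83 + 49/83 + 1 = 230/83 ≈ 2.771 bits/symbol.

2.771 bits/symbol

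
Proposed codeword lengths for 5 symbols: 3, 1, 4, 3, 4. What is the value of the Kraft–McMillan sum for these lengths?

0.875

With common denominator 2^4 = 16: Σ 2^(−ℓᵢ) = 2/16 + 8/16 + 1/16 + 2/16 + 1/16 = 14/16 = 0.875.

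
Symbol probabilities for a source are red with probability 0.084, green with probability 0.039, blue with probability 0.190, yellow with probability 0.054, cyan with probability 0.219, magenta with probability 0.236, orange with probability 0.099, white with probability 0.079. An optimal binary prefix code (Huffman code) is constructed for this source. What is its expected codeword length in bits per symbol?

Repeatedly combine the two least-probable nodes; the expected code length is the sum of the merged weights.
merge 39/1000 + 27/500 → 93/1000
merge 79/1000 + 21/250 → 163/1000
merge 93/1000 + 99/1000 → 24/125
merge 163/1000 + 19/100 → 353/1000
merge 24/125 + 219/1000 → 411/1000
merge 59/250 + 353/1000 → 589/1000
merge 411/1000 + 589/1000 → 1
L = 93/1000 + 163/1000 + 24/125 + 353/1000 + 411/1000 + 589/1000 + 1 = 2801/1000 = 2.801 bits/symbol.

2.801 bits/symbol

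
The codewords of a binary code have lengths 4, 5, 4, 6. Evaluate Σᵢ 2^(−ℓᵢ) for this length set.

With common denominator 2^6 = 64: Σ 2^(−ℓᵢ) = 4/64 + 2/64 + 4/64 + 1/64 = 11/64 = 0.171875.

0.171875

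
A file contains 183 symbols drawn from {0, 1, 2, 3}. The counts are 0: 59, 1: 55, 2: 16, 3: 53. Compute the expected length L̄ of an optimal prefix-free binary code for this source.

2 bits/symbol

Probabilities are the counts divided by 183.
Repeatedly combine the two least-probable nodes; the expected code length is the sum of the merged weights.
merge 16/183 + 53/183 → 23/61
merge 55/183 + 59/183 → 38/61
merge 23/61 + 38/61 → 1
L = 23/61 + 38/61 + 1 = 2 bits/symbol.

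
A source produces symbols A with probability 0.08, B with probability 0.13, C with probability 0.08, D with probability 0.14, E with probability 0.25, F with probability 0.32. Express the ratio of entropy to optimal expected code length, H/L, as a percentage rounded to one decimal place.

98.3%

Entropy H = −Σ p log₂ p ≈ 2.3888 bits.
Huffman merges: 2/25+2/25→4/25; 13/100+7/50→27/100; 4/25+1/4→41/100; 27/100+8/25→59/100; 41/100+59/100→1. L = 243/100 ≈ 2.4300.
Efficiency = H/L = 2.3888/2.4300 = 98.3%.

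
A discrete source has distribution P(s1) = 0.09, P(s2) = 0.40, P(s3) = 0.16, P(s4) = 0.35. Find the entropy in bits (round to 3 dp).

1.795 bits

H = −Σ pᵢ log₂ pᵢ.
−0.09·log₂(0.09) = 0.3127
−0.40·log₂(0.40) = 0.5288
−0.16·log₂(0.16) = 0.4230
−0.35·log₂(0.35) = 0.5301
Sum ≈ 1.7945 → 1.795 bits.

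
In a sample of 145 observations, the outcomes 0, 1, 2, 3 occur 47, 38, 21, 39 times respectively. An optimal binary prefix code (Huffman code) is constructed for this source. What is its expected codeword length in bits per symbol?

Probabilities are the counts divided by 145.
Repeatedly combine the two least-probable nodes; the expected code length is the sum of the merged weights.
merge 21/145 + 38/145 → 59/145
merge 39/145 + 47/145 → 86/145
merge 59/145 + 86/145 → 1
L = 59/145 + 86/145 + 1 = 2 bits/symbol.

2 bits/symbol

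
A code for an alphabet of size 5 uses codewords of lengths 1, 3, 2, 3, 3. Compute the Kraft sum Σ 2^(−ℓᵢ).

With common denominator 2^3 = 8: Σ 2^(−ℓᵢ) = 4/8 + 1/8 + 2/8 + 1/8 + 1/8 = 9/8 = 1.125.

1.125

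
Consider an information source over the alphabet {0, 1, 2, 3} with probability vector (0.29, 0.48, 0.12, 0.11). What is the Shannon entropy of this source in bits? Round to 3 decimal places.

H = −Σ pᵢ log₂ pᵢ.
−0.29·log₂(0.29) = 0.5179
−0.48·log₂(0.48) = 0.5083
−0.12·log₂(0.12) = 0.3671
−0.11·log₂(0.11) = 0.3503
Sum ≈ 1.7435 → 1.744 bits.

1.744 bits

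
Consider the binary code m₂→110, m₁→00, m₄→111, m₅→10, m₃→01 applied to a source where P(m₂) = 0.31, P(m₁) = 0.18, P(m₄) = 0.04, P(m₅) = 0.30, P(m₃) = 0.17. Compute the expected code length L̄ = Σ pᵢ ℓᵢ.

L̄ = Σ pᵢ·ℓᵢ = 0.31·3 + 0.18·2 + 0.04·3 + 0.30·2 + 0.17·2 = 2.35 bits/symbol.

2.35 bits/symbol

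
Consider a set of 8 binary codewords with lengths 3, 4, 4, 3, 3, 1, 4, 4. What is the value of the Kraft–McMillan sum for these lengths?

1.125

With common denominator 2^4 = 16: Σ 2^(−ℓᵢ) = 2/16 + 1/16 + 1/16 + 2/16 + 2/16 + 8/16 + 1/16 + 1/16 = 18/16 = 1.125.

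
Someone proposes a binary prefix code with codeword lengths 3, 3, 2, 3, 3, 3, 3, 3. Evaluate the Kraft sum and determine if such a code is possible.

With common denominator 2^3 = 8: Σ 2^(−ℓᵢ) = 1/8 + 1/8 + 2/8 + 1/8 + 1/8 + 1/8 + 1/8 + 1/8 = 9/8 = 1.125.
Kraft's inequality requires Σ ≤ 1; here Σ = 1.125 > 1, so no such prefix code exists.

1.125; no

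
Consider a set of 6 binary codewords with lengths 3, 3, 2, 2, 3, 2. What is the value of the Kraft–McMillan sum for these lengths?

1.125

With common denominator 2^3 = 8: Σ 2^(−ℓᵢ) = 1/8 + 1/8 + 2/8 + 2/8 + 1/8 + 2/8 = 9/8 = 1.125.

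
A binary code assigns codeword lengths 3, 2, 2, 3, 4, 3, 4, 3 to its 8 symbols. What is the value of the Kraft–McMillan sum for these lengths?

1.125

With common denominator 2^4 = 16: Σ 2^(−ℓᵢ) = 2/16 + 4/16 + 4/16 + 2/16 + 1/16 + 2/16 + 1/16 + 2/16 = 18/16 = 1.125.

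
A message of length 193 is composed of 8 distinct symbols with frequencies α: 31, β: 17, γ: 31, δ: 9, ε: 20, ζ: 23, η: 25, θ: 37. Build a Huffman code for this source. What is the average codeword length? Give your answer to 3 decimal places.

2.943 bits/symbol

Probabilities are the counts divided by 193.
Repeatedly combine the two least-probable nodes; the expected code length is the sum of the merged weights.
merge 9/193 + 17/193 → 26/193
merge 20/193 + 23/193 → 43/193
merge 25/193 + 26/193 → 51/193
merge 31/193 + 31/193 → 62/193
merge 37/193 + 43/193 → 80/193
merge 51/193 + 62/193 → 113/193
merge 80/193 + 113/193 → 1
L = 26/193 + 43/193 + 51/193 + 62/193 + 80/193 + 113/193 + 1 = 568/193 ≈ 2.943 bits/symbol.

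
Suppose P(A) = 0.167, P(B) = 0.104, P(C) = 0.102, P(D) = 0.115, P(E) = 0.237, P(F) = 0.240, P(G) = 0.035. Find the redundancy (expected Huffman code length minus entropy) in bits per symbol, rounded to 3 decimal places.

0.039 bits

Entropy H = −Σ p log₂ p ≈ 2.6212 bits.
Huffman merges: 7/200+51/500→137/1000; 13/125+23/200→219/1000; 137/1000+167/1000→38/125; 219/1000+237/1000→57/125; 6/25+38/125→68/125; 57/125+68/125→1. L = 133/50 ≈ 2.6600.
L − H = 2.6600 − 2.6212 = 0.039 bits.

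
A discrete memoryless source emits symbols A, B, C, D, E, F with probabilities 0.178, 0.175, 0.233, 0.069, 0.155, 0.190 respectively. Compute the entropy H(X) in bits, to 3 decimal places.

H = −Σ pᵢ log₂ pᵢ.
−0.178·log₂(0.178) = 0.4432
−0.175·log₂(0.175) = 0.4401
−0.233·log₂(0.233) = 0.4897
−0.069·log₂(0.069) = 0.2662
−0.155·log₂(0.155) = 0.4169
−0.190·log₂(0.190) = 0.4552
Sum ≈ 2.5112 → 2.511 bits.

2.511 bits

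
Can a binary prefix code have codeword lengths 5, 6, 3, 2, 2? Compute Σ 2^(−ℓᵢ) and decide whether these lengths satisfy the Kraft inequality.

With common denominator 2^6 = 64: Σ 2^(−ℓᵢ) = 2/64 + 1/64 + 8/64 + 16/64 + 16/64 = 43/64 = 0.671875.
Kraft's inequality requires Σ ≤ 1; here Σ = 0.671875 ≤ 1, so such a prefix code exists.

0.671875; yes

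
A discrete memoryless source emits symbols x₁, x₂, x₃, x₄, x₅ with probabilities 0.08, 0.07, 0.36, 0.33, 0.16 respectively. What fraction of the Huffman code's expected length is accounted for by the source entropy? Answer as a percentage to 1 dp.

Entropy H = −Σ p log₂ p ≈ 2.0415 bits.
Huffman merges: 7/100+2/25→3/20; 3/20+4/25→31/100; 31/100+33/100→16/25; 9/25+16/25→1. L = 21/10 ≈ 2.1000.
Efficiency = H/L = 2.0415/2.1000 = 97.2%.

97.2%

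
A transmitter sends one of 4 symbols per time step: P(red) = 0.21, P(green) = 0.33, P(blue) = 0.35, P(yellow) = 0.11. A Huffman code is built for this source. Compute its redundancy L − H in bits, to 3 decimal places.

Entropy H = −Σ p log₂ p ≈ 1.8810 bits.
Huffman merges: 11/100+21/100→8/25; 8/25+33/100→13/20; 7/20+13/20→1. L = 197/100 ≈ 1.9700.
L − H = 1.9700 − 1.8810 = 0.089 bits.

0.089 bits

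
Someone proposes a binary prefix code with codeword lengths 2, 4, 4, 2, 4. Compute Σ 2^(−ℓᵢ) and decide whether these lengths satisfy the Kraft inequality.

With common denominator 2^4 = 16: Σ 2^(−ℓᵢ) = 4/16 + 1/16 + 1/16 + 4/16 + 1/16 = 11/16 = 0.6875.
Kraft's inequality requires Σ ≤ 1; here Σ = 0.6875 ≤ 1, so such a prefix code exists.

0.6875; yes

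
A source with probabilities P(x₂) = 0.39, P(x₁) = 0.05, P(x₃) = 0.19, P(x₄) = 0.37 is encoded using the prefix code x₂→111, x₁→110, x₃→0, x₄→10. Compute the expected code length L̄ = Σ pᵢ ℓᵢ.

L̄ = Σ pᵢ·ℓᵢ = 0.39·3 + 0.05·3 + 0.19·1 + 0.37·2 = 2.25 bits/symbol.

2.25 bits/symbol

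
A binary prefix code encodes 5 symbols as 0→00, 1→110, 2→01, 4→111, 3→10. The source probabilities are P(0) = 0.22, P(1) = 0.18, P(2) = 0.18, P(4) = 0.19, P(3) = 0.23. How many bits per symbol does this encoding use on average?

2.37 bits/symbol

L̄ = Σ pᵢ·ℓᵢ = 0.22·2 + 0.18·3 + 0.18·2 + 0.19·3 + 0.23·2 = 2.37 bits/symbol.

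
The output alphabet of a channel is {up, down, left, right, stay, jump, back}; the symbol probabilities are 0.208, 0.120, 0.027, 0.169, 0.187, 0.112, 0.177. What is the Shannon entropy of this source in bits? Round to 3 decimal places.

H = −Σ pᵢ log₂ pᵢ.
−0.208·log₂(0.208) = 0.4712
−0.120·log₂(0.120) = 0.3671
−0.027·log₂(0.027) = 0.1407
−0.169·log₂(0.169) = 0.4335
−0.187·log₂(0.187) = 0.4523
−0.112·log₂(0.112) = 0.3537
−0.177·log₂(0.177) = 0.4422
Sum ≈ 2.6607 → 2.661 bits.

2.661 bits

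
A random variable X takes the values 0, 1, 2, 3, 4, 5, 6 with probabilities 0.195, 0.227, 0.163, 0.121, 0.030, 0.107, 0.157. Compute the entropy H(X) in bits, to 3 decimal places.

2.657 bits

H = −Σ pᵢ log₂ pᵢ.
−0.195·log₂(0.195) = 0.4599
−0.227·log₂(0.227) = 0.4856
−0.163·log₂(0.163) = 0.4266
−0.121·log₂(0.121) = 0.3687
−0.030·log₂(0.030) = 0.1518
−0.107·log₂(0.107) = 0.3450
−0.157·log₂(0.157) = 0.4194
Sum ≈ 2.6569 → 2.657 bits.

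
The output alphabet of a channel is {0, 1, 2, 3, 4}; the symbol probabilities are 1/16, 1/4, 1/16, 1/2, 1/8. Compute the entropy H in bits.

1.875 bits

Each probability is a power of 1/2, so log₂(1/p) is an integer.
H = Σ p·log₂(1/p) = 1/16·4 + 1/4·2 + 1/16·4 + 1/2·1 + 1/8·3 = 1.875 bits.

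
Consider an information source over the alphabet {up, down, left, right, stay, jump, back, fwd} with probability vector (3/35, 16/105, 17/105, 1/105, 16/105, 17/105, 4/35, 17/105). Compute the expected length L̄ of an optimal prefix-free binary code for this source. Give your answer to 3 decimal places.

Repeatedly combine the two least-probable nodes; the expected code length is the sum of the merged weights.
merge 1/105 + 3/35 → 2/21
merge 2/21 + 4/35 → 22/105
merge 16/105 + 16/105 → 32/105
merge 17/105 + 17/105 → 34/105
merge 17/105 + 22/105 → 13/35
merge 32/105 + 34/105 → 22/35
merge 13/35 + 22/35 → 1
L = 2/21 + 22/105 + 32/105 + 34/105 + 13/35 + 22/35 + 1 = 44/15 ≈ 2.933 bits/symbol.

2.933 bits/symbol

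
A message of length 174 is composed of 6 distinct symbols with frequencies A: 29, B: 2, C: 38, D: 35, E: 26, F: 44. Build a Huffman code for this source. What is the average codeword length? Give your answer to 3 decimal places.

Probabilities are the counts divided by 174.
Repeatedly combine the two least-probable nodes; the expected code length is the sum of the merged weights.
merge 1/87 + 13/87 → 14/87
merge 14/87 + 1/6 → 19/58
merge 35/174 + 19/87 → 73/174
merge 22/87 + 19/58 → 101/174
merge 73/174 + 101/174 → 1
L = 14/87 + 19/58 + 73/174 + 101/174 + 1 = 433/174 ≈ 2.489 bits/symbol.

2.489 bits/symbol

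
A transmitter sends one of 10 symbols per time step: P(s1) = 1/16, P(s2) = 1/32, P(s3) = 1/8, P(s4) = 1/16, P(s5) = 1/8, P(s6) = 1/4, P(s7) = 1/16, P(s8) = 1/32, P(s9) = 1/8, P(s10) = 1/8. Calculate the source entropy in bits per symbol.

Each probability is a power of 1/2, so log₂(1/p) is an integer.
H = Σ p·log₂(1/p) = 1/16·4 + 1/32·5 + 1/8·3 + 1/16·4 + 1/8·3 + 1/4·2 + 1/16·4 + 1/32·5 + 1/8·3 + 1/8·3 = 3.0625 bits.

3.0625 bits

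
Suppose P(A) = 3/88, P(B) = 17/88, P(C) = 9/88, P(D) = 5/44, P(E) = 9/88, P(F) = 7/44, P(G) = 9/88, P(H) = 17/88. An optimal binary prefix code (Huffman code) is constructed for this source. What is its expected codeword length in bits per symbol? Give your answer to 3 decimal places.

Repeatedly combine the two least-probable nodes; the expected code length is the sum of the merged weights.
merge 3/88 + 9/88 → 3/22
merge 9/88 + 9/88 → 9/44
merge 5/44 + 3/22 → 1/4
merge 7/44 + 17/88 → 31/88
merge 17/88 + 9/44 → 35/88
merge 1/4 + 31/88 → 53/88
merge 35/88 + 53/88 → 1
L = 3/22 + 9/44 + 1/4 + 31/88 + 35/88 + 53/88 + 1 = 259/88 ≈ 2.943 bits/symbol.

2.943 bits/symbol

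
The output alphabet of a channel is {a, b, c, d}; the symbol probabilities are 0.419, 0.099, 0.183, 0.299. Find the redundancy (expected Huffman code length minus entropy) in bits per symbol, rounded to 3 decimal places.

Entropy H = −Σ p log₂ p ≈ 1.8253 bits.
Huffman merges: 99/1000+183/1000→141/500; 141/500+299/1000→581/1000; 419/1000+581/1000→1. L = 1863/1000 ≈ 1.8630.
L − H = 1.8630 − 1.8253 = 0.038 bits.

0.038 bits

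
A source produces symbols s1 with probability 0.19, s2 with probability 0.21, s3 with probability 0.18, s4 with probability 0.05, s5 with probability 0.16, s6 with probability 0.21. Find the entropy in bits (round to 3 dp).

2.485 bits

H = −Σ pᵢ log₂ pᵢ.
−0.19·log₂(0.19) = 0.4552
−0.21·log₂(0.21) = 0.4728
−0.18·log₂(0.18) = 0.4453
−0.05·log₂(0.05) = 0.2161
−0.16·log₂(0.16) = 0.4230
−0.21·log₂(0.21) = 0.4728
Sum ≈ 2.4853 → 2.485 bits.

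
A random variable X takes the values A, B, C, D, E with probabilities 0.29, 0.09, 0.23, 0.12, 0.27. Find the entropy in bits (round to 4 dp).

2.1953 bits

H = −Σ pᵢ log₂ pᵢ.
−0.29·log₂(0.29) = 0.5179
−0.09·log₂(0.09) = 0.3127
−0.23·log₂(0.23) = 0.4877
−0.12·log₂(0.12) = 0.3671
−0.27·log₂(0.27) = 0.5100
Sum ≈ 2.1953 → 2.1953 bits.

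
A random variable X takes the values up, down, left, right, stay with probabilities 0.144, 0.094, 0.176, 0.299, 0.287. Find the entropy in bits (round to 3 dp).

2.202 bits

H = −Σ pᵢ log₂ pᵢ.
−0.144·log₂(0.144) = 0.4026
−0.094·log₂(0.094) = 0.3207
−0.176·log₂(0.176) = 0.4411
−0.299·log₂(0.299) = 0.5208
−0.287·log₂(0.287) = 0.5169
Sum ≈ 2.2020 → 2.202 bits.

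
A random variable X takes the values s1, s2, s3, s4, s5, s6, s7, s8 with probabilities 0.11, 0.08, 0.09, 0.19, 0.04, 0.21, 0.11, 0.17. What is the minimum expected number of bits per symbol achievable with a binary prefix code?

2.91 bits/symbol

Repeatedly combine the two least-probable nodes; the expected code length is the sum of the merged weights.
merge 1/25 + 2/25 → 3/25
merge 9/100 + 11/100 → 1/5
merge 11/100 + 3/25 → 23/100
merge 17/100 + 19/100 → 9/25
merge 1/5 + 21/100 → 41/100
merge 23/100 + 9/25 → 59/100
merge 41/100 + 59/100 → 1
L = 3/25 + 1/5 + 23/100 + 9/25 + 41/100 + 59/100 + 1 = 291/100 = 2.91 bits/symbol.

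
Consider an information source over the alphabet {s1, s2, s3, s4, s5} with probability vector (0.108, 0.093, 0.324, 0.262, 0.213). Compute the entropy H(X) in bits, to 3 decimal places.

H = −Σ pᵢ log₂ pᵢ.
−0.108·log₂(0.108) = 0.3468
−0.093·log₂(0.093) = 0.3187
−0.324·log₂(0.324) = 0.5268
−0.262·log₂(0.262) = 0.5063
−0.213·log₂(0.213) = 0.4752
Sum ≈ 2.1738 → 2.174 bits.

2.174 bits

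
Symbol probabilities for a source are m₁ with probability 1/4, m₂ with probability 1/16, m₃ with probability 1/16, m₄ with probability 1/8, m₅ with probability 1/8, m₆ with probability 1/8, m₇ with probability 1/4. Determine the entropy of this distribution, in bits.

2.625 bits

Each probability is a power of 1/2, so log₂(1/p) is an integer.
H = Σ p·log₂(1/p) = 1/4·2 + 1/16·4 + 1/16·4 + 1/8·3 + 1/8·3 + 1/8·3 + 1/4·2 = 2.625 bits.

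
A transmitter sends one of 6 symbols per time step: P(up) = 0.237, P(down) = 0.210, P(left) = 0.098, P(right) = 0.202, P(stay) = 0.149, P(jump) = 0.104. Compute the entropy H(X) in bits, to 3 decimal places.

H = −Σ pᵢ log₂ pᵢ.
−0.237·log₂(0.237) = 0.4923
−0.210·log₂(0.210) = 0.4728
−0.098·log₂(0.098) = 0.3284
−0.202·log₂(0.202) = 0.4661
−0.149·log₂(0.149) = 0.4092
−0.104·log₂(0.104) = 0.3396
Sum ≈ 2.5085 → 2.508 bits.

2.508 bits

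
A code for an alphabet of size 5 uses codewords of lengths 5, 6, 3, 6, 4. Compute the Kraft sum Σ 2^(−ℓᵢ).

0.25

With common denominator 2^6 = 64: Σ 2^(−ℓᵢ) = 2/64 + 1/64 + 8/64 + 1/64 + 4/64 = 16/64 = 0.25.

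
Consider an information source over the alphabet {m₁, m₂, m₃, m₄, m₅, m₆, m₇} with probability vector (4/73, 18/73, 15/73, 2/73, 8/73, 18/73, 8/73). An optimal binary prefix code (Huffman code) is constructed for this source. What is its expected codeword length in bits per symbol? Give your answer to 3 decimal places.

Repeatedly combine the two least-probable nodes; the expected code length is the sum of the merged weights.
merge 2/73 + 4/73 → 6/73
merge 6/73 + 8/73 → 14/73
merge 8/73 + 14/73 → 22/73
merge 15/73 + 18/73 → 33/73
merge 18/73 + 22/73 → 40/73
merge 33/73 + 40/73 → 1
L = 6/73 + 14/73 + 22/73 + 33/73 + 40/73 + 1 = 188/73 ≈ 2.575 bits/symbol.

2.575 bits/symbol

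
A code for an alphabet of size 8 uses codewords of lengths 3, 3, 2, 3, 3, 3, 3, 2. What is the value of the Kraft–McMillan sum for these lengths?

1.25

With common denominator 2^3 = 8: Σ 2^(−ℓᵢ) = 1/8 + 1/8 + 2/8 + 1/8 + 1/8 + 1/8 + 1/8 + 2/8 = 10/8 = 1.25.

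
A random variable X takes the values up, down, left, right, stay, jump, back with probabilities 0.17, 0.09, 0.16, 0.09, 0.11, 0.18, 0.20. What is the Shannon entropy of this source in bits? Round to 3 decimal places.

2.743 bits

H = −Σ pᵢ log₂ pᵢ.
−0.17·log₂(0.17) = 0.4346
−0.09·log₂(0.09) = 0.3127
−0.16·log₂(0.16) = 0.4230
−0.09·log₂(0.09) = 0.3127
−0.11·log₂(0.11) = 0.3503
−0.18·log₂(0.18) = 0.4453
−0.20·log₂(0.20) = 0.4644
Sum ≈ 2.7429 → 2.743 bits.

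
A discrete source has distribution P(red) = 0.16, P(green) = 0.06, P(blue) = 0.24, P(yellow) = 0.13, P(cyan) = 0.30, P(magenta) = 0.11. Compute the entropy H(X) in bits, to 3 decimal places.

H = −Σ pᵢ log₂ pᵢ.
−0.16·log₂(0.16) = 0.4230
−0.06·log₂(0.06) = 0.2435
−0.24·log₂(0.24) = 0.4941
−0.13·log₂(0.13) = 0.3826
−0.30·log₂(0.30) = 0.5211
−0.11·log₂(0.11) = 0.3503
Sum ≈ 2.4147 → 2.415 bits.

2.415 bits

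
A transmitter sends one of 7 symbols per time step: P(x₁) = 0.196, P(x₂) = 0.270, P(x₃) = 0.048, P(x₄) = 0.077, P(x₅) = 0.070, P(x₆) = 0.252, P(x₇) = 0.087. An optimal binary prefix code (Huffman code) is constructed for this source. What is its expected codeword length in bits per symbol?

Repeatedly combine the two least-probable nodes; the expected code length is the sum of the merged weights.
merge 6/125 + 7/100 → 59/500
merge 77/1000 + 87/1000 → 41/250
merge 59/500 + 41/250 → 141/500
merge 49/250 + 63/250 → 56/125
merge 27/100 + 141/500 → 69/125
merge 56/125 + 69/125 → 1
L = 59/500 + 41/250 + 141/500 + 56/125 + 69/125 + 1 = 641/250 = 2.564 bits/symbol.

2.564 bits/symbol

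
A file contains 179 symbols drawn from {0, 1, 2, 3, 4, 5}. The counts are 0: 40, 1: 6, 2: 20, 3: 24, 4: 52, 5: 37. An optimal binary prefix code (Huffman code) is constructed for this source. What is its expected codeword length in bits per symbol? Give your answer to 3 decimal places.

2.425 bits/symbol

Probabilities are the counts divided by 179.
Repeatedly combine the two least-probable nodes; the expected code length is the sum of the merged weights.
merge 6/179 + 20/179 → 26/179
merge 24/179 + 26/179 → 50/179
merge 37/179 + 40/179 → 77/179
merge 50/179 + 52/179 → 102/179
merge 77/179 + 102/179 → 1
L = 26/179 + 50/179 + 77/179 + 102/179 + 1 = 434/179 ≈ 2.425 bits/symbol.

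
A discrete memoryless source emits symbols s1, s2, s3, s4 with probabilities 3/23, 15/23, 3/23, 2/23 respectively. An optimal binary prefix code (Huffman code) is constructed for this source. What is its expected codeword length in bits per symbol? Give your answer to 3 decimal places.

1.565 bits/symbol

Repeatedly combine the two least-probable nodes; the expected code length is the sum of the merged weights.
merge 2/23 + 3/23 → 5/23
merge 3/23 + 5/23 → 8/23
merge 8/23 + 15/23 → 1
L = 5/23 + 8/23 + 1 = 36/23 ≈ 1.565 bits/symbol.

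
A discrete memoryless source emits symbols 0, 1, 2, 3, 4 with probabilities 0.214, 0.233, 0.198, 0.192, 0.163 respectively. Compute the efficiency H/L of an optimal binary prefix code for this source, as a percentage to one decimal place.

98.2%

Entropy H = −Σ p log₂ p ≈ 2.3120 bits.
Huffman merges: 163/1000+24/125→71/200; 99/500+107/500→103/250; 233/1000+71/200→147/250; 103/250+147/250→1. L = 471/200 ≈ 2.3550.
Efficiency = H/L = 2.3120/2.3550 = 98.2%.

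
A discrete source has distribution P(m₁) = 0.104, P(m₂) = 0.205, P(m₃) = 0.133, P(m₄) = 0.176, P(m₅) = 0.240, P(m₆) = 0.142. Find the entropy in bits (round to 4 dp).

2.5305 bits

H = −Σ pᵢ log₂ pᵢ.
−0.104·log₂(0.104) = 0.3396
−0.205·log₂(0.205) = 0.4687
−0.133·log₂(0.133) = 0.3871
−0.176·log₂(0.176) = 0.4411
−0.240·log₂(0.240) = 0.4941
−0.142·log₂(0.142) = 0.3999
Sum ≈ 2.5305 → 2.5305 bits.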